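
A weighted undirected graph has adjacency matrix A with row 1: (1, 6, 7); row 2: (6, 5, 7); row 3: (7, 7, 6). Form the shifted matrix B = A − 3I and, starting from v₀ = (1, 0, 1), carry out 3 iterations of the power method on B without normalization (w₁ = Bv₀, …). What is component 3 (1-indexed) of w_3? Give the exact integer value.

B = A − 3I has rows (-2, 6, 7); (6, 2, 7); (7, 7, 3)
w1 = Bv₀ = ((-2)·1 + 6·0 + 7·1; 6·1 + 2·0 + 7·1; 7·1 + 7·0 + 3·1) = (5, 13, 10)
w2 = Bw1 = ((-2)·5 + 6·13 + 7·10; 6·5 + 2·13 + 7·10; 7·5 + 7·13 + 3·10) = (138, 126, 156)
w3 = Bw2 = (1572, 2172, 2316)
Requested component of w3: 2316

2316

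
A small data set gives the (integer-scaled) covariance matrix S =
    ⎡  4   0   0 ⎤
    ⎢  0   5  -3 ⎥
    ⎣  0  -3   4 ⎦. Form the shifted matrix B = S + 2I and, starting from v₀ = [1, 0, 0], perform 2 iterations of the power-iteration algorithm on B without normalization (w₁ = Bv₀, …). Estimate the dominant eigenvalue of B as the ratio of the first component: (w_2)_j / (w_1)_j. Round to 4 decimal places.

B = S + 2I has rows (6, 0, 0); (0, 7, -3); (0, -3, 6)
w1 = Bv₀ = (6·1 + 0·0 + 0·0; 0·1 + 7·0 + (-3)·0; 0·1 + (-3)·0 + 6·0) = (6, 0, 0)
w2 = Bw1 = (6·6 + 0·0 + 0·0; 0·6 + 7·0 + (-3)·0; 0·6 + (-3)·0 + 6·0) = (36, 0, 0)
Ratio: 36/6 = 6.0000

μ ≈ 6.0000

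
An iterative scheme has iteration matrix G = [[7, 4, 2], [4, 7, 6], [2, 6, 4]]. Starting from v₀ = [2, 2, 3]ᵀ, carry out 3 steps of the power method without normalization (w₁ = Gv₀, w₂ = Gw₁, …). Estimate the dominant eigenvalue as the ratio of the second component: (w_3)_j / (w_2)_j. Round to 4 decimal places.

w1 = Gv₀ = (28, 40, 28)
w2 = Gw1 = (412, 560, 408)
w3 = Gw2 = (5940, 8016, 5816)
Ratio at component: 8016 / 560 = 14.3143

14.3143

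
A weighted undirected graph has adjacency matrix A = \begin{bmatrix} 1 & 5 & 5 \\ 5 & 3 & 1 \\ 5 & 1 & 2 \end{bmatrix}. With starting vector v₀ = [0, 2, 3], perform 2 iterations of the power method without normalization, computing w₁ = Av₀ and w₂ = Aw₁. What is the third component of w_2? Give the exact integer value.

w1 = Av₀ = (25, 9, 8)
w2 = Aw1 = (110, 160, 150)
The requested component of w2 is 150.

150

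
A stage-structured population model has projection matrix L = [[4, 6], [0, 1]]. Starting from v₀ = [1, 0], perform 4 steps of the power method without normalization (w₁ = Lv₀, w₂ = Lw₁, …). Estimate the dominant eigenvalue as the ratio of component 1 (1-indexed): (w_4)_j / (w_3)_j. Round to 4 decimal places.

4.0000

w1 = Lv₀ = (4·1 + 6·0; 0·1 + 1·0) = (4, 0)
w2 = Lw1 = (4·4 + 6·0; 0·4 + 1·0) = (16, 0)
w3 = Lw2 = (64, 0)
w4 = Lw3 = (256, 0)
Ratio at component: 256 / 64 = 4.0000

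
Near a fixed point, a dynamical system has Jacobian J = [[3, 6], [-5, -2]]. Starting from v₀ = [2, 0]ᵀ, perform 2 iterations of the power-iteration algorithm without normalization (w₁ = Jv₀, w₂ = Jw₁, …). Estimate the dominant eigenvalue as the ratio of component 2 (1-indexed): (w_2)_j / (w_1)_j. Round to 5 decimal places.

w1 = Jv₀ = (6, -10)
w2 = Jw1 = (-42, -10)
Ratio at component: -10 / -10 = 1.00000

λ ≈ 1.00000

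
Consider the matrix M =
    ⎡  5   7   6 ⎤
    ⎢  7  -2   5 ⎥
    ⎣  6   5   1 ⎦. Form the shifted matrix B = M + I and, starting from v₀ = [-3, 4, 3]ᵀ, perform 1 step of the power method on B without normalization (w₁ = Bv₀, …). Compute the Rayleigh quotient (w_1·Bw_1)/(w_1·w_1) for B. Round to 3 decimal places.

2.848

B = M + I has rows (6, 7, 6); (7, -1, 5); (6, 5, 2)
w1 = Bv₀ = (28, -10, 8)
Bw1 = (146, 246, 134)
w1·Bw1 = 2700; w1·w1 = 948; μ ≈ 2700/948 = 2.848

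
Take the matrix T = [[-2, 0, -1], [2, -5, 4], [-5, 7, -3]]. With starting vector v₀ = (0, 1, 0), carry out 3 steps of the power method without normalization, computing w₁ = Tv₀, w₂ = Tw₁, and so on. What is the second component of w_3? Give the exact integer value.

w1 = Tv₀ = (0, -5, 7)
w2 = Tw1 = (-7, 53, -56)
w3 = Tw2 = (70, -503, 574)
The requested component of w3 is -503.

-503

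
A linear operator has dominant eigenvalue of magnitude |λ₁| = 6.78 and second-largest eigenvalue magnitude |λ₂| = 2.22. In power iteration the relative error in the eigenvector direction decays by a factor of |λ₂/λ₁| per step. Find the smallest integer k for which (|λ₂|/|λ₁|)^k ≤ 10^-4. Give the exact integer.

9

|λ₂/λ₁| = 2.22/6.78 = 0.32743
Need k ≥ ln(10^-4) / ln(0.32743) = -9.2103 / -1.1165 ≈ 8.250
Smallest integer k satisfying the bound: 9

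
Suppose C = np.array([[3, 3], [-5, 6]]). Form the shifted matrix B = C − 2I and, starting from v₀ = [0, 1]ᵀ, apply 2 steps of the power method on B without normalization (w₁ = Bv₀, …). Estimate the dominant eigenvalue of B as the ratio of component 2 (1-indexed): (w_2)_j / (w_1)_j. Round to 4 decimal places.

0.2500

B = C − 2I has rows (1, 3); (-5, 4)
w1 = Bv₀ = (1·0 + 3·1; (-5)·0 + 4·1) = (3, 4)
w2 = Bw1 = (1·3 + 3·4; (-5)·3 + 4·4) = (15, 1)
Ratio: 1/4 = 0.2500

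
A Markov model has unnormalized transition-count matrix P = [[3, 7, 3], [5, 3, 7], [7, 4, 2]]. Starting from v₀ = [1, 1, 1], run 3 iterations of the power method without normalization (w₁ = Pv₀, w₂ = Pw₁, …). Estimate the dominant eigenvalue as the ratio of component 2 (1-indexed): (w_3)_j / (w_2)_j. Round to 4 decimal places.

w1 = Pv₀ = (3·1 + 7·1 + 3·1; 5·1 + 3·1 + 7·1; 7·1 + 4·1 + 2·1) = (13, 15, 13)
w2 = Pw1 = (3·13 + 7·15 + 3·13; 5·13 + 3·15 + 7·13; 7·13 + 4·15 + 2·13) = (183, 201, 177)
w3 = Pw2 = (2487, 2757, 2439)
Ratio at component: 2757 / 201 = 13.7164

λ ≈ 13.7164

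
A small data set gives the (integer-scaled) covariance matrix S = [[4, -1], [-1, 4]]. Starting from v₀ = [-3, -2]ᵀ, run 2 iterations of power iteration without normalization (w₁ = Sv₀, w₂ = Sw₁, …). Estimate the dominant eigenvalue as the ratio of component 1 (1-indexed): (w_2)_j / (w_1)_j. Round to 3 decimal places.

w1 = Sv₀ = (4·(-3) + (-1)·(-2); (-1)·(-3) + 4·(-2)) = (-10, -5)
w2 = Sw1 = (4·(-10) + (-1)·(-5); (-1)·(-10) + 4·(-5)) = (-35, -10)
Ratio at component: -35 / -10 = 3.500

λ ≈ 3.500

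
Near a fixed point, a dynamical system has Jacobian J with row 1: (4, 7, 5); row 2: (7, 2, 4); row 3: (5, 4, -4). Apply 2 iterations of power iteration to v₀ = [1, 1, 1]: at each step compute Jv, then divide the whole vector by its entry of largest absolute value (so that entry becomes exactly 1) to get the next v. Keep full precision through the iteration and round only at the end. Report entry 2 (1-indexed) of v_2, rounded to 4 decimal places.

Jv0 = (16.00000, 13.00000, 5.00000); divide by 16.00000 → v1 = (1.00000, 0.81250, 0.31250)
Jv1 = (11.25000, 9.87500, 7.00000); divide by 11.25000 → v2 = (1.00000, 0.87778, 0.62222)
Requested entry of v2: 158/180 = 0.8778

0.8778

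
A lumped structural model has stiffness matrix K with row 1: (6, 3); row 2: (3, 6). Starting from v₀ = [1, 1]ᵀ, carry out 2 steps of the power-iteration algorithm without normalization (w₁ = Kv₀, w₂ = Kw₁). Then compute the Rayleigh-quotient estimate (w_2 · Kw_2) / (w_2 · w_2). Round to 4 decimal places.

w1 = Kv₀ = (6·1 + 3·1; 3·1 + 6·1) = (9, 9)
w2 = Kw1 = (6·9 + 3·9; 3·9 + 6·9) = (81, 81)
Kw2 = (729, 729)
w2·Kw2 = 81·729 + 81·729 = 118098; w2·w2 = 81·81 + 81·81 = 13122
λ ≈ 118098/13122 = 9.0000

9.0000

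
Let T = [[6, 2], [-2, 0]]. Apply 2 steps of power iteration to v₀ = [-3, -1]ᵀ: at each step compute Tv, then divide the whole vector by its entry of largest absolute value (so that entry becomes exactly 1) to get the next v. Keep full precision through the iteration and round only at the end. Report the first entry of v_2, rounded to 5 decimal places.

Tv0 = (-20.000000, 6.000000); divide by -20.000000 → v1 = (1.000000, -0.300000)
Tv1 = (5.400000, -2.000000); divide by 5.400000 → v2 = (1.000000, -0.370370)
Requested entry of v2: -108/-108 = 1.00000

1.00000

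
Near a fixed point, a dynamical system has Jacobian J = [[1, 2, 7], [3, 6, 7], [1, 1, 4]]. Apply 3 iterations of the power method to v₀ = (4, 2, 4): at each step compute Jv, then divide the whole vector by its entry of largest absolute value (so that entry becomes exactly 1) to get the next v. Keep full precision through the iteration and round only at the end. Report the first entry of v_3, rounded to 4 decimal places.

0.4811

Jv0 = (36.00000, 52.00000, 22.00000); divide by 52.00000 → v1 = (0.69231, 1.00000, 0.42308)
Jv1 = (5.65385, 11.03846, 3.38462); divide by 11.03846 → v2 = (0.51220, 1.00000, 0.30662)
Jv2 = (4.65854, 9.68293, 2.73868); divide by 9.68293 → v3 = (0.48111, 1.00000, 0.28284)
Requested entry of v3: 2674/5558 = 0.4811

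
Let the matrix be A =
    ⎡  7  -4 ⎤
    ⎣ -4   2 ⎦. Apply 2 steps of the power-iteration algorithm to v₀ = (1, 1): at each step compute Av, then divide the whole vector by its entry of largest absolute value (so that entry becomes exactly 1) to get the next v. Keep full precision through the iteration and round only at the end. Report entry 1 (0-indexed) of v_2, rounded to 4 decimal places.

-0.5517

Av0 = (3.00000, -2.00000); divide by 3.00000 → v1 = (1.00000, -0.66667)
Av1 = (9.66667, -5.33333); divide by 9.66667 → v2 = (1.00000, -0.55172)
Requested entry of v2: -16/29 = -0.5517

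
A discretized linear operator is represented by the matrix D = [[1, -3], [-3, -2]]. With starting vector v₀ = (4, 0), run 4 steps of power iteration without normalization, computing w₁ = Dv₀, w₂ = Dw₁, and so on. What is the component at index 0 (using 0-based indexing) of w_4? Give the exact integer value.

436

w1 = Dv₀ = (1·4 + (-3)·0; (-3)·4 + (-2)·0) = (4, -12)
w2 = Dw1 = (1·4 + (-3)·(-12); (-3)·4 + (-2)·(-12)) = (40, 12)
w3 = Dw2 = (4, -144)
w4 = Dw3 = (436, 276)
The requested component of w4 is 436.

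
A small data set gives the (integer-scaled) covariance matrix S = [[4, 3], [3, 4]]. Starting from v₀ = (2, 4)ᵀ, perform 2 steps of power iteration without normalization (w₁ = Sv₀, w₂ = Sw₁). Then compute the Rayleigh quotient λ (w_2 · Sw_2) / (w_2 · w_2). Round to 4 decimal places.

6.9997

w1 = Sv₀ = (4·2 + 3·4; 3·2 + 4·4) = (20, 22)
w2 = Sw1 = (4·20 + 3·22; 3·20 + 4·22) = (146, 148)
Sw2 = (1028, 1030)
w2·Sw2 = 146·1028 + 148·1030 = 302528; w2·w2 = 146·146 + 148·148 = 43220
λ ≈ 302528/43220 = 6.9997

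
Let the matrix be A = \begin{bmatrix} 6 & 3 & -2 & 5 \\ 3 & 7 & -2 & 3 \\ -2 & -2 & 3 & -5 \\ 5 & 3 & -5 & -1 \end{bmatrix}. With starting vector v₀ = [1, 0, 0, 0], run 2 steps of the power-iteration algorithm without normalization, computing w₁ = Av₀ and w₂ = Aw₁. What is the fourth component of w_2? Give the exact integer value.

44

w1 = Av₀ = (6, 3, -2, 5)
w2 = Aw1 = (74, 58, -49, 44)
The requested component of w2 is 44.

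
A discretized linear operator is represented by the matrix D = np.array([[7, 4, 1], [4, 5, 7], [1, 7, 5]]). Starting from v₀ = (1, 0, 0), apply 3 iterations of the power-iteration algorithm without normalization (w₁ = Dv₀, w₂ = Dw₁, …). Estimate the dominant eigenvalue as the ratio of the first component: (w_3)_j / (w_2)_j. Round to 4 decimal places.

λ ≈ 10.9394

w1 = Dv₀ = (7, 4, 1)
w2 = Dw1 = (66, 55, 40)
w3 = Dw2 = (722, 819, 651)
Ratio at component: 722 / 66 = 10.9394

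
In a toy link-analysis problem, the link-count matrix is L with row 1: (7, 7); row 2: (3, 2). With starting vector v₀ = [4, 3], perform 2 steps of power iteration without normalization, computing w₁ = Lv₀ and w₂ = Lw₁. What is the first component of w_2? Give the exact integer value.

w1 = Lv₀ = (49, 18)
w2 = Lw1 = (469, 183)
The requested component of w2 is 469.

469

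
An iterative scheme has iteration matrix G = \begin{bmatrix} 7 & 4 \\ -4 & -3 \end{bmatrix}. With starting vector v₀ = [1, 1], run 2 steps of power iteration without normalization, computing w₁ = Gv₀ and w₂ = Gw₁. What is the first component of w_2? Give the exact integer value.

w1 = Gv₀ = (11, -7)
w2 = Gw1 = (49, -23)
The requested component of w2 is 49.

49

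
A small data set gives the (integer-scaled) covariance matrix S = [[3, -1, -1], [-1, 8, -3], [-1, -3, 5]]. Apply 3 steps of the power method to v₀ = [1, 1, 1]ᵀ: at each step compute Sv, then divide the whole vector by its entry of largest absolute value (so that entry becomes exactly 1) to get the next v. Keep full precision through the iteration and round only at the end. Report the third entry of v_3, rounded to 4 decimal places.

-0.4880

Sv0 = (1.00000, 4.00000, 1.00000); divide by 4.00000 → v1 = (0.25000, 1.00000, 0.25000)
Sv1 = (-0.50000, 7.00000, -2.00000); divide by 7.00000 → v2 = (-0.07143, 1.00000, -0.28571)
Sv2 = (-0.92857, 8.92857, -4.35714); divide by 8.92857 → v3 = (-0.10400, 1.00000, -0.48800)
Requested entry of v3: -122/250 = -0.4880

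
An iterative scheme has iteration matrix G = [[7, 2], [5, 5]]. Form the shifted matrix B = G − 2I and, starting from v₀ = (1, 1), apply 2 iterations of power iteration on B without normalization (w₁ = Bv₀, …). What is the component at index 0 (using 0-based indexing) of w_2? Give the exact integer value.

B = G − 2I has rows (5, 2); (5, 3)
w1 = Bv₀ = (7, 8)
w2 = Bw1 = (51, 59)
Requested component of w2: 51

51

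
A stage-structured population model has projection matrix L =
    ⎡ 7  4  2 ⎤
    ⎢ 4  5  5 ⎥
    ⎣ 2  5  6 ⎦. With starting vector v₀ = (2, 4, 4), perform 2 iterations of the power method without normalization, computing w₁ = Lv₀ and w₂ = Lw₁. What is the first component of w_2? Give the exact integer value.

w1 = Lv₀ = (38, 48, 48)
w2 = Lw1 = (554, 632, 604)
The requested component of w2 is 554.

554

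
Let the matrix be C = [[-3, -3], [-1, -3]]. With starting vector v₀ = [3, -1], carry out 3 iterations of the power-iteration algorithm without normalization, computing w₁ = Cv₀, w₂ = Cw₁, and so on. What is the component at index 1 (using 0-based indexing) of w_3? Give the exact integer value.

w1 = Cv₀ = (-6, 0)
w2 = Cw1 = (18, 6)
w3 = Cw2 = (-72, -36)
The requested component of w3 is -36.

-36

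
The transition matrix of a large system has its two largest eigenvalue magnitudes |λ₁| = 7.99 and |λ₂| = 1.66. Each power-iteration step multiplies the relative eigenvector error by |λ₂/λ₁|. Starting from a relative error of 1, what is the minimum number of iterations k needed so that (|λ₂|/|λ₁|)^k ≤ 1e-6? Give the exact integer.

9

|λ₂/λ₁| = 1.66/7.99 = 0.20776
Need k ≥ ln(1e-6) / ln(0.20776) = -13.8155 / -1.5714 ≈ 8.792
Smallest integer k satisfying the bound: 9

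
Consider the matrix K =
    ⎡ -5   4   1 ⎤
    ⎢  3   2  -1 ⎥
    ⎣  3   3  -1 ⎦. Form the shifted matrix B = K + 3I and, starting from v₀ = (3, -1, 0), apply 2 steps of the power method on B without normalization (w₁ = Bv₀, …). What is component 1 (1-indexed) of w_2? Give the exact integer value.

42

B = K + 3I has rows (-2, 4, 1); (3, 5, -1); (3, 3, 2)
w1 = Bv₀ = (-10, 4, 6)
w2 = Bw1 = (42, -16, -6)
Requested component of w2: 42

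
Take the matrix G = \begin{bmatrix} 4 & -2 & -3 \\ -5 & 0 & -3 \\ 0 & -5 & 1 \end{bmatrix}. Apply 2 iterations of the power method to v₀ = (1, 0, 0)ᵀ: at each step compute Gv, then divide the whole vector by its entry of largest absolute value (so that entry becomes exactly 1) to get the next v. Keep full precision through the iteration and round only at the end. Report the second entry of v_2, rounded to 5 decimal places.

-0.76923

Gv0 = (4.000000, -5.000000, 0.000000); divide by -5.000000 → v1 = (-0.800000, 1.000000, 0.000000)
Gv1 = (-5.200000, 4.000000, -5.000000); divide by -5.200000 → v2 = (1.000000, -0.769231, 0.961538)
Requested entry of v2: -20/26 = -0.76923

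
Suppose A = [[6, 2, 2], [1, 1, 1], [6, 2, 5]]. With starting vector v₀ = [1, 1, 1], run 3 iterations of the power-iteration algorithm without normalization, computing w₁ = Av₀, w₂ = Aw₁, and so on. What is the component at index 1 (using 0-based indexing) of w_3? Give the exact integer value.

249

w1 = Av₀ = (10, 3, 13)
w2 = Aw1 = (92, 26, 131)
w3 = Aw2 = (866, 249, 1259)
The requested component of w3 is 249.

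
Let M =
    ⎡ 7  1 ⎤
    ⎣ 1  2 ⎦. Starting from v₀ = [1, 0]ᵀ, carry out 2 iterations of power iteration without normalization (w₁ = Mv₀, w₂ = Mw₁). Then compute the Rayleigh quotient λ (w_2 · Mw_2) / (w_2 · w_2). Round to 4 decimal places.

w1 = Mv₀ = (7, 1)
w2 = Mw1 = (50, 9)
Mw2 = (359, 68)
w2·Mw2 = 50·359 + 9·68 = 18562; w2·w2 = 50·50 + 9·9 = 2581
λ ≈ 18562/2581 = 7.1918

7.1918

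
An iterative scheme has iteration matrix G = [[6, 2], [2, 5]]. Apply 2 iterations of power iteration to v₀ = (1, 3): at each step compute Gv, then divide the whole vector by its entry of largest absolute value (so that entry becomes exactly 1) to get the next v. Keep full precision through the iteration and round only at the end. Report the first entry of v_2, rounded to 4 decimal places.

Gv0 = (12.00000, 17.00000); divide by 17.00000 → v1 = (0.70588, 1.00000)
Gv1 = (6.23529, 6.41176); divide by 6.41176 → v2 = (0.97248, 1.00000)
Requested entry of v2: 106/109 = 0.9725

0.9725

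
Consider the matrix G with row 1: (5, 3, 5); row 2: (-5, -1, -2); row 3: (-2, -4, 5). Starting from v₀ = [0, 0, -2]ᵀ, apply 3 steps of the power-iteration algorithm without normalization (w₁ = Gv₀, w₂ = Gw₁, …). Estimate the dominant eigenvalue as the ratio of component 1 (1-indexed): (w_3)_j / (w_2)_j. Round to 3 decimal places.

w1 = Gv₀ = (-10, 4, -10)
w2 = Gw1 = (-88, 66, -46)
w3 = Gw2 = (-472, 466, -318)
Ratio at component: -472 / -88 = 5.364

5.364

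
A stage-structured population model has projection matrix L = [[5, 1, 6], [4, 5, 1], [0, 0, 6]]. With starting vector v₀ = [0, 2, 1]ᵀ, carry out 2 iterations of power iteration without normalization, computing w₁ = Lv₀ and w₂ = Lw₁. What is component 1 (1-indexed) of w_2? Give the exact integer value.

w1 = Lv₀ = (8, 11, 6)
w2 = Lw1 = (87, 93, 36)
The requested component of w2 is 87.

87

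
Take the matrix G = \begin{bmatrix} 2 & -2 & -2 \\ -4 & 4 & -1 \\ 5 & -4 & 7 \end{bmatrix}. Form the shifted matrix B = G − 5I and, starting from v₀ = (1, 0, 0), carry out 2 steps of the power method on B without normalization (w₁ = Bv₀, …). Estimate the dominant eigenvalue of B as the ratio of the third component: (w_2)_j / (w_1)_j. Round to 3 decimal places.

2.200

B = G − 5I has rows (-3, -2, -2); (-4, -1, -1); (5, -4, 2)
w1 = Bv₀ = (-3, -4, 5)
w2 = Bw1 = (7, 11, 11)
Ratio: 11/5 = 2.200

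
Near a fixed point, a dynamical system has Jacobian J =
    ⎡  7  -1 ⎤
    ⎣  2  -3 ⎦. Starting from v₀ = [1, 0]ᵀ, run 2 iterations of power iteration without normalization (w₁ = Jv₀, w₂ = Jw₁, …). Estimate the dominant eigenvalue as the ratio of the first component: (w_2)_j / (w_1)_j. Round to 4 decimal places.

λ ≈ 6.7143

w1 = Jv₀ = (7·1 + (-1)·0; 2·1 + (-3)·0) = (7, 2)
w2 = Jw1 = (7·7 + (-1)·2; 2·7 + (-3)·2) = (47, 8)
Ratio at component: 47 / 7 = 6.7143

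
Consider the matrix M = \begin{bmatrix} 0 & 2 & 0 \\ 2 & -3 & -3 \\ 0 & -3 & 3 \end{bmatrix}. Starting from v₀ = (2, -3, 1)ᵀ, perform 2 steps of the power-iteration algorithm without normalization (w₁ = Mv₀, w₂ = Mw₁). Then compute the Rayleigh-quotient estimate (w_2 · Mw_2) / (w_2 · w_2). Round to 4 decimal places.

-3.3092

w1 = Mv₀ = (0·2 + 2·(-3) + 0·1; 2·2 + (-3)·(-3) + (-3)·1; 0·2 + (-3)·(-3) + 3·1) = (-6, 10, 12)
w2 = Mw1 = (0·(-6) + 2·10 + 0·12; 2·(-6) + (-3)·10 + (-3)·12; 0·(-6) + (-3)·10 + 3·12) = (20, -78, 6)
Mw2 = (-156, 256, 252)
w2·Mw2 = 20·(-156) + (-78)·256 + 6·252 = -21576; w2·w2 = 20·20 + (-78)·(-78) + 6·6 = 6520
λ ≈ -21576/6520 = -3.3092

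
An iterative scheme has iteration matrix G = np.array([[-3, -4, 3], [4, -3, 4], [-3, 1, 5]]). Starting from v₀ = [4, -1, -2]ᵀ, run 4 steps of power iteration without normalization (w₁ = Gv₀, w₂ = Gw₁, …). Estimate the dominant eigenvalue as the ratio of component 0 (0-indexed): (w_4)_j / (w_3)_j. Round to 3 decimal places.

w1 = Gv₀ = (-14, 11, -23)
w2 = Gw1 = (-71, -181, -62)
w3 = Gw2 = (751, 11, -278)
w4 = Gw3 = (-3131, 1859, -3632)
Ratio at component: -3131 / 751 = -4.169

λ ≈ -4.169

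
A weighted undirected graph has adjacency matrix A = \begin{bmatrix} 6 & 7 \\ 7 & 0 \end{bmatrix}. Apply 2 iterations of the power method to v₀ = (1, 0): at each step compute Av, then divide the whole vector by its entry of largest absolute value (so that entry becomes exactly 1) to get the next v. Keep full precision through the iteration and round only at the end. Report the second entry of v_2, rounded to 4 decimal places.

Av0 = (6.00000, 7.00000); divide by 7.00000 → v1 = (0.85714, 1.00000)
Av1 = (12.14286, 6.00000); divide by 12.14286 → v2 = (1.00000, 0.49412)
Requested entry of v2: 42/85 = 0.4941

0.4941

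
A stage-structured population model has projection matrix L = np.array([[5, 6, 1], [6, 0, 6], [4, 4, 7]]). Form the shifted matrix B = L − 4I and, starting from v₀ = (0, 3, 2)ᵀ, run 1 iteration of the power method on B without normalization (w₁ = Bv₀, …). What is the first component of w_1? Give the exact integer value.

20

B = L − 4I has rows (1, 6, 1); (6, -4, 6); (4, 4, 3)
w1 = Bv₀ = (20, 0, 18)
Requested component of w1: 20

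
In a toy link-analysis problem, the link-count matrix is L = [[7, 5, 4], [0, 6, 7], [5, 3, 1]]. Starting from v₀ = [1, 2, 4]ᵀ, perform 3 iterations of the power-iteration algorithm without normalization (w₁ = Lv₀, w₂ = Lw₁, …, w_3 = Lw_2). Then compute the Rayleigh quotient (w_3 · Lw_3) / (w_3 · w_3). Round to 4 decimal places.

λ ≈ 12.5951

w1 = Lv₀ = (7·1 + 5·2 + 4·4; 0·1 + 6·2 + 7·4; 5·1 + 3·2 + 1·4) = (33, 40, 15)
w2 = Lw1 = (7·33 + 5·40 + 4·15; 0·33 + 6·40 + 7·15; 5·33 + 3·40 + 1·15) = (491, 345, 300)
w3 = Lw2 = (6362, 4170, 3790)
Lw3 = (80544, 51550, 48110)
w3·Lw3 = 6362·80544 + 4170·51550 + 3790·48110 = 909721328; w3·w3 = 6362·6362 + 4170·4170 + 3790·3790 = 72228044
λ ≈ 909721328/72228044 = 12.5951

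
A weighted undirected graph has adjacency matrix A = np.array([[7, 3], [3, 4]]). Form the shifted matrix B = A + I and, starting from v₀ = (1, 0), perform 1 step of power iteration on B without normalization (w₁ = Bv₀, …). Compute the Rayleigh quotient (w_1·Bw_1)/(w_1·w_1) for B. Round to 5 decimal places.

9.60274

B = A + I has rows (8, 3); (3, 5)
w1 = Bv₀ = (8, 3)
Bw1 = (73, 39)
w1·Bw1 = 701; w1·w1 = 73; μ ≈ 701/73 = 9.60274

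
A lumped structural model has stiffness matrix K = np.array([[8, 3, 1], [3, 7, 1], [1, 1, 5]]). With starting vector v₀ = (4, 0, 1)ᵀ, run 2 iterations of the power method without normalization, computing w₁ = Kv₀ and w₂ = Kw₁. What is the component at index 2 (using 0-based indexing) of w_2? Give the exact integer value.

w1 = Kv₀ = (8·4 + 3·0 + 1·1; 3·4 + 7·0 + 1·1; 1·4 + 1·0 + 5·1) = (33, 13, 9)
w2 = Kw1 = (8·33 + 3·13 + 1·9; 3·33 + 7·13 + 1·9; 1·33 + 1·13 + 5·9) = (312, 199, 91)
The requested component of w2 is 91.

91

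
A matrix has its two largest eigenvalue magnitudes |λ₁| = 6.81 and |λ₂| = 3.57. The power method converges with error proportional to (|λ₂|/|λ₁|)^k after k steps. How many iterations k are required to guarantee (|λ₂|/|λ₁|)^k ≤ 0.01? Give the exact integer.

|λ₂/λ₁| = 3.57/6.81 = 0.52423
Need k ≥ ln(0.01) / ln(0.52423) = -4.6052 / -0.6458 ≈ 7.131
Smallest integer k satisfying the bound: 8

8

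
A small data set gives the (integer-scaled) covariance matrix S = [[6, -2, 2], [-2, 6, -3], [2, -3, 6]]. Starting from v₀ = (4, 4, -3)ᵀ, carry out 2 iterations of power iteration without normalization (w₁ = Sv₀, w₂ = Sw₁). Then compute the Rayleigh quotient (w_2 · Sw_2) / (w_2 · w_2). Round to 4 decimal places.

w1 = Sv₀ = (6·4 + (-2)·4 + 2·(-3); (-2)·4 + 6·4 + (-3)·(-3); 2·4 + (-3)·4 + 6·(-3)) = (10, 25, -22)
w2 = Sw1 = (6·10 + (-2)·25 + 2·(-22); (-2)·10 + 6·25 + (-3)·(-22); 2·10 + (-3)·25 + 6·(-22)) = (-34, 196, -187)
Sw2 = (-970, 1805, -1778)
w2·Sw2 = (-34)·(-970) + 196·1805 + (-187)·(-1778) = 719246; w2·w2 = (-34)·(-34) + 196·196 + (-187)·(-187) = 74541
λ ≈ 719246/74541 = 9.6490

λ ≈ 9.6490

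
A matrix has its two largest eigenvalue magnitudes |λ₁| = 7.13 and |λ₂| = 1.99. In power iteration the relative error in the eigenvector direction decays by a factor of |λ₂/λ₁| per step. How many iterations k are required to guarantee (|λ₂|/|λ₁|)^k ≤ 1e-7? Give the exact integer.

|λ₂/λ₁| = 1.99/7.13 = 0.27910
Need k ≥ ln(1e-7) / ln(0.27910) = -16.1181 / -1.2762 ≈ 12.630
Smallest integer k satisfying the bound: 13

13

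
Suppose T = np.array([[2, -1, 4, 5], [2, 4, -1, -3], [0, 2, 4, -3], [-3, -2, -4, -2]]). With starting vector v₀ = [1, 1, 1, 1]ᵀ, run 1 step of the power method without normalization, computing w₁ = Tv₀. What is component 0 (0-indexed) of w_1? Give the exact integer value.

w1 = Tv₀ = (2·1 + (-1)·1 + 4·1 + 5·1; 2·1 + 4·1 + (-1)·1 + (-3)·1; 0·1 + 2·1 + 4·1 + (-3)·1; (-3)·1 + (-2)·1 + (-4)·1 + (-2)·1) = (10, 2, 3, -11)
The requested component of w1 is 10.

10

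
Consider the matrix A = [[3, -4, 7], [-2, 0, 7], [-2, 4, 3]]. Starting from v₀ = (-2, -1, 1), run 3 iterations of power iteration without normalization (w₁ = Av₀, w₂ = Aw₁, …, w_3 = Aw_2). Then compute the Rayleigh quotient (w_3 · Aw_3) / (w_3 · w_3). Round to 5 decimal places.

w1 = Av₀ = (5, 11, 3)
w2 = Aw1 = (-8, 11, 43)
w3 = Aw2 = (233, 317, 189)
Aw3 = (754, 857, 1369)
w3·Aw3 = 233·754 + 317·857 + 189·1369 = 706092; w3·w3 = 233·233 + 317·317 + 189·189 = 190499
λ ≈ 706092/190499 = 3.70654

3.70654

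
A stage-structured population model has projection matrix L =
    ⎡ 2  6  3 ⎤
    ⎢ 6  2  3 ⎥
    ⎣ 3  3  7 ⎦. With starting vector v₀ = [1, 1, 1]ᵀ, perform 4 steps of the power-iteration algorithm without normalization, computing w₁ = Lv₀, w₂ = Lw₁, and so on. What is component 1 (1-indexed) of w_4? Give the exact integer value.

w1 = Lv₀ = (2·1 + 6·1 + 3·1; 6·1 + 2·1 + 3·1; 3·1 + 3·1 + 7·1) = (11, 11, 13)
w2 = Lw1 = (2·11 + 6·11 + 3·13; 6·11 + 2·11 + 3·13; 3·11 + 3·11 + 7·13) = (127, 127, 157)
w3 = Lw2 = (1487, 1487, 1861)
w4 = Lw3 = (17479, 17479, 21949)
The requested component of w4 is 17479.

17479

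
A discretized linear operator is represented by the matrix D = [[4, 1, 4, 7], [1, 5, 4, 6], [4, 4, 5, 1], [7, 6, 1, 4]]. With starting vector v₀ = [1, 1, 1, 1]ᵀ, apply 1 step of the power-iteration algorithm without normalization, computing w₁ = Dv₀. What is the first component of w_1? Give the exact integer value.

16

w1 = Dv₀ = (16, 16, 14, 18)
The requested component of w1 is 16.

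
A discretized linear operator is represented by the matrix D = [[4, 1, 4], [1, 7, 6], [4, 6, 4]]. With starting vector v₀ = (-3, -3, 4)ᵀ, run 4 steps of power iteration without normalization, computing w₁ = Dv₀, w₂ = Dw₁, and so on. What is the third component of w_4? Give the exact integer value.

w1 = Dv₀ = (1, 0, -14)
w2 = Dw1 = (-52, -83, -52)
w3 = Dw2 = (-499, -945, -914)
w4 = Dw3 = (-6597, -12598, -11322)
The requested component of w4 is -11322.

-11322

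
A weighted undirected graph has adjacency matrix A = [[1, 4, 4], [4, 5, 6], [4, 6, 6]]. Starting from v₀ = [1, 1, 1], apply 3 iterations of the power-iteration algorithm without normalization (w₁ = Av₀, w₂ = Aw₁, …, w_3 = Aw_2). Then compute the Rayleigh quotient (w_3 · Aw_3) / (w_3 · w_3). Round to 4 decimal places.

λ ≈ 13.9822

w1 = Av₀ = (1·1 + 4·1 + 4·1; 4·1 + 5·1 + 6·1; 4·1 + 6·1 + 6·1) = (9, 15, 16)
w2 = Aw1 = (1·9 + 4·15 + 4·16; 4·9 + 5·15 + 6·16; 4·9 + 6·15 + 6·16) = (133, 207, 222)
w3 = Aw2 = (1849, 2899, 3106)
Aw3 = (25869, 40527, 43426)
w3·Aw3 = 1849·25869 + 2899·40527 + 3106·43426 = 300200710; w3·w3 = 1849·1849 + 2899·2899 + 3106·3106 = 21470238
λ ≈ 300200710/21470238 = 13.9822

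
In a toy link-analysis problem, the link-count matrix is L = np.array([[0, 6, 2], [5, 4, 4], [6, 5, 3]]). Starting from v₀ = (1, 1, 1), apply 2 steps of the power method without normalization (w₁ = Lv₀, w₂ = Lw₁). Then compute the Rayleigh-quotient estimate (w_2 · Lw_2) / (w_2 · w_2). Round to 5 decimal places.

λ ≈ 11.72324

w1 = Lv₀ = (0·1 + 6·1 + 2·1; 5·1 + 4·1 + 4·1; 6·1 + 5·1 + 3·1) = (8, 13, 14)
w2 = Lw1 = (0·8 + 6·13 + 2·14; 5·8 + 4·13 + 4·14; 6·8 + 5·13 + 3·14) = (106, 148, 155)
Lw2 = (1198, 1742, 1841)
w2·Lw2 = 106·1198 + 148·1742 + 155·1841 = 670159; w2·w2 = 106·106 + 148·148 + 155·155 = 57165
λ ≈ 670159/57165 = 11.72324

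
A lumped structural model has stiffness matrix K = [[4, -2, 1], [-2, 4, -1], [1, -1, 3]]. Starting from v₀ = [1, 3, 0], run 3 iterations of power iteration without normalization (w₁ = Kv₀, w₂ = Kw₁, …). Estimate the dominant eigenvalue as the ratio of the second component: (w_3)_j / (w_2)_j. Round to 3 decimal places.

λ ≈ 5.696

w1 = Kv₀ = (-2, 10, -2)
w2 = Kw1 = (-30, 46, -18)
w3 = Kw2 = (-230, 262, -130)
Ratio at component: 262 / 46 = 5.696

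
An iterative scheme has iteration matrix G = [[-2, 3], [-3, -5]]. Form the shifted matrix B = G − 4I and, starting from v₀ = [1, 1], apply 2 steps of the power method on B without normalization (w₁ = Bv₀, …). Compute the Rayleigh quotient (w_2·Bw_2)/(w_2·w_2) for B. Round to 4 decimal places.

B = G − 4I has rows (-6, 3); (-3, -9)
w1 = Bv₀ = ((-6)·1 + 3·1; (-3)·1 + (-9)·1) = (-3, -12)
w2 = Bw1 = ((-6)·(-3) + 3·(-12); (-3)·(-3) + (-9)·(-12)) = (-18, 117)
Bw2 = (459, -999)
w2·Bw2 = -125145; w2·w2 = 14013; μ ≈ -125145/14013 = -8.9306

μ ≈ -8.9306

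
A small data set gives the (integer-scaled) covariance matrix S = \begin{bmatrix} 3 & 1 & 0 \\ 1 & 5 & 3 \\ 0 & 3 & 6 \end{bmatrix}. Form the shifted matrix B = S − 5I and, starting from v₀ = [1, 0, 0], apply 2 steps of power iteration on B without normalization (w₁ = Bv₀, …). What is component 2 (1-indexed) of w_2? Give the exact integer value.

-2

B = S − 5I has rows (-2, 1, 0); (1, 0, 3); (0, 3, 1)
w1 = Bv₀ = ((-2)·1 + 1·0 + 0·0; 1·1 + 0·0 + 3·0; 0·1 + 3·0 + 1·0) = (-2, 1, 0)
w2 = Bw1 = ((-2)·(-2) + 1·1 + 0·0; 1·(-2) + 0·1 + 3·0; 0·(-2) + 3·1 + 1·0) = (5, -2, 3)
Requested component of w2: -2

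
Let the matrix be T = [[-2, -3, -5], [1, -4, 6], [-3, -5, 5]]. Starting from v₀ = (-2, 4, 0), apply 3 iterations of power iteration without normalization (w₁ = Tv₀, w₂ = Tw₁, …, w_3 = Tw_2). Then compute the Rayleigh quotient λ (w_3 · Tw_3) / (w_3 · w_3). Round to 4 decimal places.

w1 = Tv₀ = ((-2)·(-2) + (-3)·4 + (-5)·0; 1·(-2) + (-4)·4 + 6·0; (-3)·(-2) + (-5)·4 + 5·0) = (-8, -18, -14)
w2 = Tw1 = ((-2)·(-8) + (-3)·(-18) + (-5)·(-14); 1·(-8) + (-4)·(-18) + 6·(-14); (-3)·(-8) + (-5)·(-18) + 5·(-14)) = (140, -20, 44)
w3 = Tw2 = (-440, 484, -100)
Tw3 = (-72, -2976, -1600)
w3·Tw3 = (-440)·(-72) + 484·(-2976) + (-100)·(-1600) = -1248704; w3·w3 = (-440)·(-440) + 484·484 + (-100)·(-100) = 437856
λ ≈ -1248704/437856 = -2.8519

λ ≈ -2.8519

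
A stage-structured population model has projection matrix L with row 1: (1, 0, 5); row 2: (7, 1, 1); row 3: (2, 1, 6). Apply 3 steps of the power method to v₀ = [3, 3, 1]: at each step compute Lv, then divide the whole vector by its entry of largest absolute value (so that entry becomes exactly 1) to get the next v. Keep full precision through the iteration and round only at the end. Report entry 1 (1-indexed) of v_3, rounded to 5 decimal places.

Lv0 = (8.000000, 25.000000, 15.000000); divide by 25.000000 → v1 = (0.320000, 1.000000, 0.600000)
Lv1 = (3.320000, 3.840000, 5.240000); divide by 5.240000 → v2 = (0.633588, 0.732824, 1.000000)
Lv2 = (5.633588, 6.167939, 8.000000); divide by 8.000000 → v3 = (0.704198, 0.770992, 1.000000)
Requested entry of v3: 738/1048 = 0.70420

0.70420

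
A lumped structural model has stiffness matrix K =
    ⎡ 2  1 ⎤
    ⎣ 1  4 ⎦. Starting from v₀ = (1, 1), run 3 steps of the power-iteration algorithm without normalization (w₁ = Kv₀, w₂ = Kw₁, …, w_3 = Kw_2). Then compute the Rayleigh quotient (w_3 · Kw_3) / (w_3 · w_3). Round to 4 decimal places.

λ ≈ 4.4132

w1 = Kv₀ = (3, 5)
w2 = Kw1 = (11, 23)
w3 = Kw2 = (45, 103)
Kw3 = (193, 457)
w3·Kw3 = 45·193 + 103·457 = 55756; w3·w3 = 45·45 + 103·103 = 12634
λ ≈ 55756/12634 = 4.4132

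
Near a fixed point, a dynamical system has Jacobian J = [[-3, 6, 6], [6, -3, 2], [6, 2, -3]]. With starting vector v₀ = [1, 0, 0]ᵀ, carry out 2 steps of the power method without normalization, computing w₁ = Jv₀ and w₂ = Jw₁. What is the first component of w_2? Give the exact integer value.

w1 = Jv₀ = ((-3)·1 + 6·0 + 6·0; 6·1 + (-3)·0 + 2·0; 6·1 + 2·0 + (-3)·0) = (-3, 6, 6)
w2 = Jw1 = ((-3)·(-3) + 6·6 + 6·6; 6·(-3) + (-3)·6 + 2·6; 6·(-3) + 2·6 + (-3)·6) = (81, -24, -24)
The requested component of w2 is 81.

81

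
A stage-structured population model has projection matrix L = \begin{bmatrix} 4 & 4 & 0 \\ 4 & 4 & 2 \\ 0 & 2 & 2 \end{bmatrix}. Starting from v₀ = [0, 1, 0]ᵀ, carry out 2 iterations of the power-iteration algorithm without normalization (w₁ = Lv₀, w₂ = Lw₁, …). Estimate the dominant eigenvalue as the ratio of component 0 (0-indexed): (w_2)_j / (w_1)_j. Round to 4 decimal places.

λ ≈ 8.0000

w1 = Lv₀ = (4, 4, 2)
w2 = Lw1 = (32, 36, 12)
Ratio at component: 32 / 4 = 8.0000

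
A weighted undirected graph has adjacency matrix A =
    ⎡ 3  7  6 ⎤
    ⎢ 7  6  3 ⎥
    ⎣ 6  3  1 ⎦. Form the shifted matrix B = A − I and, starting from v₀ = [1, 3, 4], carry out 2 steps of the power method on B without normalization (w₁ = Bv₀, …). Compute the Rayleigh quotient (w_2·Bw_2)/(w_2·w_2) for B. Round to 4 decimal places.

B = A − I has rows (2, 7, 6); (7, 5, 3); (6, 3, 0)
w1 = Bv₀ = (2·1 + 7·3 + 6·4; 7·1 + 5·3 + 3·4; 6·1 + 3·3 + 0·4) = (47, 34, 15)
w2 = Bw1 = (2·47 + 7·34 + 6·15; 7·47 + 5·34 + 3·15; 6·47 + 3·34 + 0·15) = (422, 544, 384)
Bw2 = (6956, 6826, 4164)
w2·Bw2 = 8247752; w2·w2 = 621476; μ ≈ 8247752/621476 = 13.2712

13.2712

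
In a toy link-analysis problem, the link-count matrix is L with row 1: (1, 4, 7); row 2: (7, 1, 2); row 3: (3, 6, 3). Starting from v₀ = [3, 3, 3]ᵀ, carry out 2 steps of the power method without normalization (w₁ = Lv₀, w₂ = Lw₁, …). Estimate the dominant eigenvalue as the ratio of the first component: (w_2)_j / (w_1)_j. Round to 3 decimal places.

λ ≈ 11.333

w1 = Lv₀ = (1·3 + 4·3 + 7·3; 7·3 + 1·3 + 2·3; 3·3 + 6·3 + 3·3) = (36, 30, 36)
w2 = Lw1 = (1·36 + 4·30 + 7·36; 7·36 + 1·30 + 2·36; 3·36 + 6·30 + 3·36) = (408, 354, 396)
Ratio at component: 408 / 36 = 11.333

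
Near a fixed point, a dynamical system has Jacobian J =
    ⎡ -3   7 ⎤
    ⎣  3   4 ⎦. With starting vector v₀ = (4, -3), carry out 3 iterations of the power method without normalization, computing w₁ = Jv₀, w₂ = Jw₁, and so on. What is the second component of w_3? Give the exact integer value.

w1 = Jv₀ = ((-3)·4 + 7·(-3); 3·4 + 4·(-3)) = (-33, 0)
w2 = Jw1 = ((-3)·(-33) + 7·0; 3·(-33) + 4·0) = (99, -99)
w3 = Jw2 = (-990, -99)
The requested component of w3 is -99.

-99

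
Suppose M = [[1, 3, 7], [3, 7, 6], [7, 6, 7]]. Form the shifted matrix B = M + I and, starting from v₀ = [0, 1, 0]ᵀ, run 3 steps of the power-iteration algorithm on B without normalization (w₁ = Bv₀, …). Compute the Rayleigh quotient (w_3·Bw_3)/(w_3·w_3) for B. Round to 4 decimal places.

B = M + I has rows (2, 3, 7); (3, 8, 6); (7, 6, 8)
w1 = Bv₀ = (2·0 + 3·1 + 7·0; 3·0 + 8·1 + 6·0; 7·0 + 6·1 + 8·0) = (3, 8, 6)
w2 = Bw1 = (2·3 + 3·8 + 7·6; 3·3 + 8·8 + 6·6; 7·3 + 6·8 + 8·6) = (72, 109, 117)
w3 = Bw2 = (1290, 1790, 2094)
Bw3 = (22608, 30754, 36522)
w3·Bw3 = 160691048; w3·w3 = 9253036; μ ≈ 160691048/9253036 = 17.3663

μ ≈ 17.3663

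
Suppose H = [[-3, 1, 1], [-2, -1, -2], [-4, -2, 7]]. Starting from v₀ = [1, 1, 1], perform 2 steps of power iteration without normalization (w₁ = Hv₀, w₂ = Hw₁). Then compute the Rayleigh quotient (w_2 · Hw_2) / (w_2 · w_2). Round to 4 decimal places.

w1 = Hv₀ = ((-3)·1 + 1·1 + 1·1; (-2)·1 + (-1)·1 + (-2)·1; (-4)·1 + (-2)·1 + 7·1) = (-1, -5, 1)
w2 = Hw1 = ((-3)·(-1) + 1·(-5) + 1·1; (-2)·(-1) + (-1)·(-5) + (-2)·1; (-4)·(-1) + (-2)·(-5) + 7·1) = (-1, 5, 21)
Hw2 = (29, -45, 141)
w2·Hw2 = (-1)·29 + 5·(-45) + 21·141 = 2707; w2·w2 = (-1)·(-1) + 5·5 + 21·21 = 467
λ ≈ 2707/467 = 5.7966

λ ≈ 5.7966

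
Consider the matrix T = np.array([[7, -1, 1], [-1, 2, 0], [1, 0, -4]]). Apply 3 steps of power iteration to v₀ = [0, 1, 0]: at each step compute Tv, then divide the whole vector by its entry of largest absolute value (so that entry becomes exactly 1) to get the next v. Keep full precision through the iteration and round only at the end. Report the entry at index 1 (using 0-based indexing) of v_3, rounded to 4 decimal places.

Tv0 = (-1.00000, 2.00000, 0.00000); divide by 2.00000 → v1 = (-0.50000, 1.00000, 0.00000)
Tv1 = (-4.50000, 2.50000, -0.50000); divide by -4.50000 → v2 = (1.00000, -0.55556, 0.11111)
Tv2 = (7.66667, -2.11111, 0.55556); divide by 7.66667 → v3 = (1.00000, -0.27536, 0.07246)
Requested entry of v3: 19/-69 = -0.2754

-0.2754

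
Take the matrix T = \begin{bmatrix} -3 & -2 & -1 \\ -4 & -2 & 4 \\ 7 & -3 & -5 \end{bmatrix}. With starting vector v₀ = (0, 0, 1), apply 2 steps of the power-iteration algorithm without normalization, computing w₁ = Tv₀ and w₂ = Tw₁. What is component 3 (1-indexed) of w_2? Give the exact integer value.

w1 = Tv₀ = ((-3)·0 + (-2)·0 + (-1)·1; (-4)·0 + (-2)·0 + 4·1; 7·0 + (-3)·0 + (-5)·1) = (-1, 4, -5)
w2 = Tw1 = ((-3)·(-1) + (-2)·4 + (-1)·(-5); (-4)·(-1) + (-2)·4 + 4·(-5); 7·(-1) + (-3)·4 + (-5)·(-5)) = (0, -24, 6)
The requested component of w2 is 6.

6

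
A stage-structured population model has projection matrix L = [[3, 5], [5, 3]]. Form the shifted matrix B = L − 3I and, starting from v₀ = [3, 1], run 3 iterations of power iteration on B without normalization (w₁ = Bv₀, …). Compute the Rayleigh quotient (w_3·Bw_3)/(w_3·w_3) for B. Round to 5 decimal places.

μ ≈ 3.00000

B = L − 3I has rows (0, 5); (5, 0)
w1 = Bv₀ = (5, 15)
w2 = Bw1 = (75, 25)
w3 = Bw2 = (125, 375)
Bw3 = (1875, 625)
w3·Bw3 = 468750; w3·w3 = 156250; μ ≈ 468750/156250 = 3.00000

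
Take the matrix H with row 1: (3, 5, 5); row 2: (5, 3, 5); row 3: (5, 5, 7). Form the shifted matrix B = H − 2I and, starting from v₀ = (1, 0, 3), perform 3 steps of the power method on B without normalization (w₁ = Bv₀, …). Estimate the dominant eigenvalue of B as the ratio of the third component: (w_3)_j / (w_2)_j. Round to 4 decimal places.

μ ≈ 12.4286

B = H − 2I has rows (1, 5, 5); (5, 1, 5); (5, 5, 5)
w1 = Bv₀ = (16, 20, 20)
w2 = Bw1 = (216, 200, 280)
w3 = Bw2 = (2616, 2680, 3480)
Ratio: 3480/280 = 12.4286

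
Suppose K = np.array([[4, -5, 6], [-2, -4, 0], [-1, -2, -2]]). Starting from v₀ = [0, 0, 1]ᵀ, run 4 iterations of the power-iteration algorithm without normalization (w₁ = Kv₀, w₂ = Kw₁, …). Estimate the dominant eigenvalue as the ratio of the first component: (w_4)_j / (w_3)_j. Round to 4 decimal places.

w1 = Kv₀ = (6, 0, -2)
w2 = Kw1 = (12, -12, -2)
w3 = Kw2 = (96, 24, 16)
w4 = Kw3 = (360, -288, -176)
Ratio at component: 360 / 96 = 3.7500

3.7500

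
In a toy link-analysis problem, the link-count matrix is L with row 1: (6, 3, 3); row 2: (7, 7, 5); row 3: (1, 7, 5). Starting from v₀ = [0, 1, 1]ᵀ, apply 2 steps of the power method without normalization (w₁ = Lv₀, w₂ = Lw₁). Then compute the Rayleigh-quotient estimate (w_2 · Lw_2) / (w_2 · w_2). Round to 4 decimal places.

14.9089

w1 = Lv₀ = (6·0 + 3·1 + 3·1; 7·0 + 7·1 + 5·1; 1·0 + 7·1 + 5·1) = (6, 12, 12)
w2 = Lw1 = (6·6 + 3·12 + 3·12; 7·6 + 7·12 + 5·12; 1·6 + 7·12 + 5·12) = (108, 186, 150)
Lw2 = (1656, 2808, 2160)
w2·Lw2 = 108·1656 + 186·2808 + 150·2160 = 1025136; w2·w2 = 108·108 + 186·186 + 150·150 = 68760
λ ≈ 1025136/68760 = 14.9089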